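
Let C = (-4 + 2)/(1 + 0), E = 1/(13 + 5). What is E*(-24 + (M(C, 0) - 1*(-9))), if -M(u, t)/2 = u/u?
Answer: -17/18 ≈ -0.94444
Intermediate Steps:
E = 1/18 ≈ 0.055556
C = -2 (C = -2/1 = -2*1 = -2)
M(u, t) = -2 (M(u, t) = -2*u/u = -2*1 = -2)
E*(-24 + (M(C, 0) - 1*(-9))) = (-24 + (-2 - 1*(-9)))/18 = (-24 + (-2 + 9))/18 = (-24 + 7)/18 = (1/18)*(-17) = -17/18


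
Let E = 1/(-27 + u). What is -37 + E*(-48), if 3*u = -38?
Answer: -4259/119 ≈ -35.790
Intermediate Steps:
u = -38/3 (u = (1/3)*(-38) = -38/3 ≈ -12.667)
E = -3/119 (E = 1/(-27 - 38/3) = 1/(-119/3) = -3/119 ≈ -0.025210)
-37 + E*(-48) = -37 - 3/119*(-48) = -37 + 144/119 = -4259/119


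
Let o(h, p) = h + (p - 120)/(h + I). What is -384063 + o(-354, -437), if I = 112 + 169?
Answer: -28061884/73 ≈ -3.8441e+5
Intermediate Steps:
I = 281
o(h, p) = h + (-120 + p)/(281 + h) (o(h, p) = h + (p - 120)/(h + 281) = h + (-120 + p)/(281 + h))
-384063 + o(-354, -437) = -384063 + (-120 - 437 + (-354)**2 + 281*(-354))/(281 - 354) = -384063 + (-120 - 437 + 125316 - 99474)/(-73) = -384063 - 1/73*25285 = -384063 - 25285/73 = -28061884/73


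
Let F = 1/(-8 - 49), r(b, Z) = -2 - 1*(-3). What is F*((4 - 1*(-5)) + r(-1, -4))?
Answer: -10/57 ≈ -0.17544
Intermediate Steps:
r(b, Z) = 1 (r(b, Z) = -2 + 3 = 1)
F = -1/57 (F = 1/(-57) = -1/57 ≈ -0.017544)
F*((4 - 1*(-5)) + r(-1, -4)) = -((4 - 1*(-5)) + 1)/57 = -((4 + 5) + 1)/57 = -(9 + 1)/57 = -1/57*10 = -10/57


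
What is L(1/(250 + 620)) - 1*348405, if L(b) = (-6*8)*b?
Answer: -50518733/145 ≈ -3.4841e+5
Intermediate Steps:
L(b) = -48*b
L(1/(250 + 620)) - 1*348405 = -48/(250 + 620) - 1*348405 = -48/870 - 348405 = -48*1/870 - 348405 = -8/145 - 348405 = -50518733/145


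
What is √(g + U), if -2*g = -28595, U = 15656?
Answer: √119814/2 ≈ 173.07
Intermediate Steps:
g = 28595/2 (g = -½*(-28595) = 28595/2 ≈ 14298.)
√(g + U) = √(28595/2 + 15656) = √(59907/2) = √119814/2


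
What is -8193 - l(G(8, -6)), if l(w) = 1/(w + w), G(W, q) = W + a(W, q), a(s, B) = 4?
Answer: -196633/24 ≈ -8193.0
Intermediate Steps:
G(W, q) = 4 + W (G(W, q) = W + 4 = 4 + W)
l(w) = 1/(2*w)
-8193 - l(G(8, -6)) = -8193 - 1/(2*(4 + 8)) = -8193 - 1/(2*12) = -8193 - 1*1/24 = -8193 - 1/24 = -196633/24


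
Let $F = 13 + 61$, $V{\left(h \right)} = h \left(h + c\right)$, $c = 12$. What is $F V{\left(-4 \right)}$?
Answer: $-2368$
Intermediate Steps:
$V{\left(h \right)} = h \left(12 + h\right)$ ($V{\left(h \right)} = h \left(h + 12\right) = h \left(12 + h\right)$)
$F = 74$
$F V{\left(-4 \right)} = 74 \left(- 4 \left(12 - 4\right)\right) = 74 \left(\left(-4\right) 8\right) = 74 \left(-32\right) = -2368$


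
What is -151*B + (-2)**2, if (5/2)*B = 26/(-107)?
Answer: 9992/535 ≈ 18.677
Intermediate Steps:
B = -52/535 (B = 2*(26/(-107))/5 = 2*(26*(-1/107))/5 = (2/5)*(-26/107) = -52/535 ≈ -0.097196)
-151*B + (-2)**2 = -151*(-52/535) + (-2)**2 = 7852/535 + 4 = 9992/535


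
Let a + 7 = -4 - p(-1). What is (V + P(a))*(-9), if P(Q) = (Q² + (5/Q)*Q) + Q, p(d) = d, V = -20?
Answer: -675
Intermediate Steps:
a = -10 (a = -7 + (-4 - 1*(-1)) = -7 + (-4 + 1) = -7 - 3 = -10)
P(Q) = 5 + Q + Q² (P(Q) = (Q² + 5) + Q = (5 + Q²) + Q = 5 + Q + Q²)
(V + P(a))*(-9) = (-20 + (5 - 10 + (-10)²))*(-9) = (-20 + (5 - 10 + 100))*(-9) = (-20 + 95)*(-9) = 75*(-9) = -675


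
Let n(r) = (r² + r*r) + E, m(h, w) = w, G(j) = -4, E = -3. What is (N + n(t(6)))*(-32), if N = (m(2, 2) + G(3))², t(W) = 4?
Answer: -1056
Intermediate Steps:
N = 4 (N = (2 - 4)² = (-2)² = 4)
n(r) = -3 + 2*r² (n(r) = (r² + r*r) - 3 = (r² + r²) - 3 = 2*r² - 3 = -3 + 2*r²)
(N + n(t(6)))*(-32) = (4 + (-3 + 2*4²))*(-32) = (4 + (-3 + 2*16))*(-32) = (4 + (-3 + 32))*(-32) = (4 + 29)*(-32) = 33*(-32) = -1056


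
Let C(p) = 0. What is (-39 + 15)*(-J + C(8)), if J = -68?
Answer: -1632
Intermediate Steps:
(-39 + 15)*(-J + C(8)) = (-39 + 15)*(-1*(-68) + 0) = -24*(68 + 0) = -24*68 = -1632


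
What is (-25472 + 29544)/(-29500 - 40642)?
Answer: -2036/35071 ≈ -0.058054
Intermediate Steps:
(-25472 + 29544)/(-29500 - 40642) = 4072/(-70142) = 4072*(-1/70142) = -2036/35071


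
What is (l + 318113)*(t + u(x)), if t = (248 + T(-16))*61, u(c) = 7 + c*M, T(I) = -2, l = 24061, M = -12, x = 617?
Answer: 2603601966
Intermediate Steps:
u(c) = 7 - 12*c (u(c) = 7 + c*(-12) = 7 - 12*c)
t = 15006 (t = (248 - 2)*61 = 246*61 = 15006)
(l + 318113)*(t + u(x)) = (24061 + 318113)*(15006 + (7 - 12*617)) = 342174*(15006 + (7 - 7404)) = 342174*(15006 - 7397) = 342174*7609 = 2603601966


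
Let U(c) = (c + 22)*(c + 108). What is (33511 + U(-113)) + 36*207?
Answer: 41418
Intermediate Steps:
U(c) = (22 + c)*(108 + c)
(33511 + U(-113)) + 36*207 = (33511 + (2376 + (-113)² + 130*(-113))) + 36*207 = (33511 + (2376 + 12769 - 14690)) + 7452 = (33511 + 455) + 7452 = 33966 + 7452 = 41418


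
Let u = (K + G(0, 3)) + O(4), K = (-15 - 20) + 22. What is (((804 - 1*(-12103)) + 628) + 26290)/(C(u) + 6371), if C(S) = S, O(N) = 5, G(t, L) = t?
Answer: 4425/707 ≈ 6.2588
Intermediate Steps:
K = -13 (K = -35 + 22 = -13)
u = -8 (u = (-13 + 0) + 5 = -13 + 5 = -8)
(((804 - 1*(-12103)) + 628) + 26290)/(C(u) + 6371) = (((804 - 1*(-12103)) + 628) + 26290)/(-8 + 6371) = (((804 + 12103) + 628) + 26290)/6363 = ((12907 + 628) + 26290)*(1/6363) = (13535 + 26290)*(1/6363) = 39825*(1/6363) = 4425/707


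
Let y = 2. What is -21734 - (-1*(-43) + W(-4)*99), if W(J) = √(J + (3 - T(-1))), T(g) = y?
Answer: -21777 - 99*I*√3 ≈ -21777.0 - 171.47*I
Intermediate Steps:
T(g) = 2
W(J) = √(1 + J) (W(J) = √(J + (3 - 1*2)) = √(J + (3 - 2)) = √(J + 1) = √(1 + J))
-21734 - (-1*(-43) + W(-4)*99) = -21734 - (-1*(-43) + √(1 - 4)*99) = -21734 - (43 + √(-3)*99) = -21734 - (43 + (I*√3)*99) = -21734 - (43 + 99*I*√3) = -21734 + (-43 - 99*I*√3) = -21777 - 99*I*√3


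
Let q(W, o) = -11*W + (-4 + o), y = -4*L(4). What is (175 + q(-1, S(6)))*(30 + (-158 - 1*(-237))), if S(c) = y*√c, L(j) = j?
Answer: 19838 - 1744*√6 ≈ 15566.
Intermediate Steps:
y = -16 (y = -4*4 = -16)
S(c) = -16*√c
q(W, o) = -4 + o - 11*W
(175 + q(-1, S(6)))*(30 + (-158 - 1*(-237))) = (175 + (-4 - 16*√6 - 11*(-1)))*(30 + (-158 - 1*(-237))) = (175 + (-4 - 16*√6 + 11))*(30 + (-158 + 237)) = (175 + (7 - 16*√6))*(30 + 79) = (182 - 16*√6)*109 = 19838 - 1744*√6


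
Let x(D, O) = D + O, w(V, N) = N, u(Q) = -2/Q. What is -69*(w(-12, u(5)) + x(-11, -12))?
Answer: 8073/5 ≈ 1614.6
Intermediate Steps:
-69*(w(-12, u(5)) + x(-11, -12)) = -69*(-2/5 + (-11 - 12)) = -69*(-2*1/5 - 23) = -69*(-2/5 - 23) = -69*(-117/5) = 8073/5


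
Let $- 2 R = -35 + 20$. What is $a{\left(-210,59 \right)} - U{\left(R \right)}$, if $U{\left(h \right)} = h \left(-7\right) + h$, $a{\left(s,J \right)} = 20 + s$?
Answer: $-145$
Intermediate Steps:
$R = \frac{15}{2}$ ($R = - \frac{-35 + 20}{2} = \left(- \frac{1}{2}\right) \left(-15\right) = \frac{15}{2} \approx 7.5$)
$U{\left(h \right)} = - 6 h$ ($U{\left(h \right)} = - 7 h + h = - 6 h$)
$a{\left(-210,59 \right)} - U{\left(R \right)} = \left(20 - 210\right) - \left(-6\right) \frac{15}{2} = -190 - -45 = -190 + 45 = -145$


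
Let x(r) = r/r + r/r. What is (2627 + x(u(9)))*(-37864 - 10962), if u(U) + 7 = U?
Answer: -128363554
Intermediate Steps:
u(U) = -7 + U
x(r) = 2 (x(r) = 1 + 1 = 2)
(2627 + x(u(9)))*(-37864 - 10962) = (2627 + 2)*(-37864 - 10962) = 2629*(-48826) = -128363554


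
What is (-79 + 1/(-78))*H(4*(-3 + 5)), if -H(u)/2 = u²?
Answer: 394432/39 ≈ 10114.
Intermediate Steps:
H(u) = -2*u²
(-79 + 1/(-78))*H(4*(-3 + 5)) = (-79 + 1/(-78))*(-2*16*(-3 + 5)²) = (-79 - 1/78)*(-2*(4*2)²) = -(-6163)*8²/39 = -(-6163)*64/39 = -6163/78*(-128) = 394432/39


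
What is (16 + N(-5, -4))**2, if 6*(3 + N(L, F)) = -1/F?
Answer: 97969/576 ≈ 170.08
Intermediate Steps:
N(L, F) = -3 - 1/(6*F) (N(L, F) = -3 + (-1/F)/6 = -3 - 1/(6*F))
(16 + N(-5, -4))**2 = (16 + (-3 - 1/6/(-4)))**2 = (16 + (-3 - 1/6*(-1/4)))**2 = (16 + (-3 + 1/24))**2 = (16 - 71/24)**2 = (313/24)**2 = 97969/576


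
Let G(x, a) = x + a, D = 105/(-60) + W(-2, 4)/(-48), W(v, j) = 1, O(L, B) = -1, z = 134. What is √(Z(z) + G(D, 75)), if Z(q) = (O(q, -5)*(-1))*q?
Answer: 7*√609/12 ≈ 14.395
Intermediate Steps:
Z(q) = q (Z(q) = (-1*(-1))*q = 1*q = q)
D = -85/48 (D = 105/(-60) + 1/(-48) = 105*(-1/60) + 1*(-1/48) = -7/4 - 1/48 = -85/48 ≈ -1.7708)
G(x, a) = a + x
√(Z(z) + G(D, 75)) = √(134 + (75 - 85/48)) = √(134 + 3515/48) = √(9947/48) = 7*√609/12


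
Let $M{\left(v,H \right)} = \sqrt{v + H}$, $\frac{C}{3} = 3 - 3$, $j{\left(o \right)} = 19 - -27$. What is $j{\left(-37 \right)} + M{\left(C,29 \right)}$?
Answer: $46 + \sqrt{29} \approx 51.385$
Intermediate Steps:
$j{\left(o \right)} = 46$ ($j{\left(o \right)} = 19 + 27 = 46$)
$C = 0$ ($C = 3 \left(3 - 3\right) = 3 \cdot 0 = 0$)
$M{\left(v,H \right)} = \sqrt{H + v}$
$j{\left(-37 \right)} + M{\left(C,29 \right)} = 46 + \sqrt{29 + 0} = 46 + \sqrt{29}$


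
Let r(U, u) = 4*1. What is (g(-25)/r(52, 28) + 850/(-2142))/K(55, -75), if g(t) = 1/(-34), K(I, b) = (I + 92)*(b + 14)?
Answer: 3463/76829256 ≈ 4.5074e-5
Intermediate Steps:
K(I, b) = (14 + b)*(92 + I) (K(I, b) = (92 + I)*(14 + b) = (14 + b)*(92 + I))
r(U, u) = 4
g(t) = -1/34
(g(-25)/r(52, 28) + 850/(-2142))/K(55, -75) = (-1/34/4 + 850/(-2142))/(1288 + 14*55 + 92*(-75) + 55*(-75)) = (-1/34*¼ + 850*(-1/2142))/(1288 + 770 - 6900 - 4125) = (-1/136 - 25/63)/(-8967) = -3463/8568*(-1/8967) = 3463/76829256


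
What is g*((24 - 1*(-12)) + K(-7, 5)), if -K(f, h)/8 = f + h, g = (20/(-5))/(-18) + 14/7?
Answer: 1040/9 ≈ 115.56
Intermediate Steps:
g = 20/9 (g = (20*(-⅕))*(-1/18) + 14*(⅐) = -4*(-1/18) + 2 = 2/9 + 2 = 20/9 ≈ 2.2222)
K(f, h) = -8*f - 8*h (K(f, h) = -8*(f + h) = -8*f - 8*h)
g*((24 - 1*(-12)) + K(-7, 5)) = 20*((24 - 1*(-12)) + (-8*(-7) - 8*5))/9 = 20*((24 + 12) + (56 - 40))/9 = 20*(36 + 16)/9 = (20/9)*52 = 1040/9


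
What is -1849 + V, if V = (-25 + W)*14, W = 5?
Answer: -2129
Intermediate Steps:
V = -280 (V = (-25 + 5)*14 = -20*14 = -280)
-1849 + V = -1849 - 280 = -2129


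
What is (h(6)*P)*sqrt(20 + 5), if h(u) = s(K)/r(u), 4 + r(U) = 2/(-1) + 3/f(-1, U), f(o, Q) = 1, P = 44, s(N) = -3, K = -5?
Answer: 220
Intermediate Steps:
r(U) = -3 (r(U) = -4 + (2/(-1) + 3/1) = -4 + (2*(-1) + 3*1) = -4 + (-2 + 3) = -4 + 1 = -3)
h(u) = 1 (h(u) = -3/(-3) = -3*(-1/3) = 1)
(h(6)*P)*sqrt(20 + 5) = (1*44)*sqrt(20 + 5) = 44*sqrt(25) = 44*5 = 220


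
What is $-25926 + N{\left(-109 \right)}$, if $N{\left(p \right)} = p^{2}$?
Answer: $-14045$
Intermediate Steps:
$-25926 + N{\left(-109 \right)} = -25926 + \left(-109\right)^{2} = -25926 + 11881 = -14045$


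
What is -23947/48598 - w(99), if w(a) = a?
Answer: -439559/4418 ≈ -99.493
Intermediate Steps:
-23947/48598 - w(99) = -23947/48598 - 1*99 = -23947*1/48598 - 99 = -2177/4418 - 99 = -439559/4418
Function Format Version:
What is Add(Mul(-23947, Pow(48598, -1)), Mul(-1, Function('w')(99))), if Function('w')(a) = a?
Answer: Rational(-439559, 4418) ≈ -99.493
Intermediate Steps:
Add(Mul(-23947, Pow(48598, -1)), Mul(-1, Function('w')(99))) = Add(Mul(-23947, Pow(48598, -1)), Mul(-1, 99)) = Add(Mul(-23947, Rational(1, 48598)), -99) = Add(Rational(-2177, 4418), -99) = Rational(-439559, 4418)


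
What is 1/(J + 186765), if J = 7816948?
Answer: 1/8003713 ≈ 1.2494e-7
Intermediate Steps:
1/(J + 186765) = 1/(7816948 + 186765) = 1/8003713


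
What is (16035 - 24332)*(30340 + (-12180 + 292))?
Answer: -153096244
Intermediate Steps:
(16035 - 24332)*(30340 + (-12180 + 292)) = -8297*(30340 - 11888) = -8297*18452 = -153096244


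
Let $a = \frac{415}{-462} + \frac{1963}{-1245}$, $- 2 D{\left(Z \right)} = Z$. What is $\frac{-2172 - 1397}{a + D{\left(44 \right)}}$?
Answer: $\frac{684284370}{4692587} \approx 145.82$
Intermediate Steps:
$D{\left(Z \right)} = - \frac{Z}{2}$
$a = - \frac{474527}{191730}$ ($a = 415 \left(- \frac{1}{462}\right) + 1963 \left(- \frac{1}{1245}\right) = - \frac{415}{462} - \frac{1963}{1245} = - \frac{474527}{191730} \approx -2.475$)
$\frac{-2172 - 1397}{a + D{\left(44 \right)}} = \frac{-2172 - 1397}{- \frac{474527}{191730} - 22} = - \frac{3569}{- \frac{474527}{191730} - 22} = - \frac{3569}{- \frac{4692587}{191730}} = \left(-3569\right) \left(- \frac{191730}{4692587}\right) = \frac{684284370}{4692587}$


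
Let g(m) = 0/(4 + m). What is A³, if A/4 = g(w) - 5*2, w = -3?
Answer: -64000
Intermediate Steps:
g(m) = 0
A = -40 (A = 4*(0 - 5*2) = 4*(0 - 10) = 4*(-10) = -40)
A³ = (-40)³ = -64000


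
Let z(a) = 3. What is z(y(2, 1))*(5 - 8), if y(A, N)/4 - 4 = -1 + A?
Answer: -9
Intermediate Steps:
y(A, N) = 12 + 4*A (y(A, N) = 16 + 4*(-1 + A) = 16 + (-4 + 4*A) = 12 + 4*A)
z(y(2, 1))*(5 - 8) = 3*(5 - 8) = 3*(-3) = -9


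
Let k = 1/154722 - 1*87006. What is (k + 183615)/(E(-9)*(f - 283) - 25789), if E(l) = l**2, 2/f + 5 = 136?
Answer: -1958127438569/987298101420 ≈ -1.9833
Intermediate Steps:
f = 2/131 (f = 2/(-5 + 136) = 2/131 ≈ 0.015267)
k = -13461742331/154722 (k = 1/154722 - 87006 = -13461742331/154722 ≈ -87006.)
(k + 183615)/(E(-9)*(f - 283) - 25789) = (-13461742331/154722 + 183615)/((-9)**2*(2/131 - 283) - 25789) = 14947537699/(154722*(81*(-37071/131) - 25789)) = 14947537699/(154722*(-3002751/131 - 25789)) = 14947537699/(154722*(-6381110/131)) = (14947537699/154722)*(-131/6381110) = -1958127438569/987298101420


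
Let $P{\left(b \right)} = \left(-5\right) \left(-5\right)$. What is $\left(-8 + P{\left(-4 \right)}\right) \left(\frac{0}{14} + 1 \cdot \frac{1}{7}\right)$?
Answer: $\frac{17}{7} \approx 2.4286$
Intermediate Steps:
$P{\left(b \right)} = 25$
$\left(-8 + P{\left(-4 \right)}\right) \left(\frac{0}{14} + 1 \cdot \frac{1}{7}\right) = \left(-8 + 25\right) \left(\frac{0}{14} + 1 \cdot \frac{1}{7}\right) = 17 \left(0 \cdot \frac{1}{14} + 1 \cdot \frac{1}{7}\right) = 17 \left(0 + \frac{1}{7}\right) = 17 \cdot \frac{1}{7} = \frac{17}{7}$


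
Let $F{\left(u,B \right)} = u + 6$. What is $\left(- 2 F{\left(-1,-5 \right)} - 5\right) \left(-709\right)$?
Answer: $10635$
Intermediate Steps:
$F{\left(u,B \right)} = 6 + u$
$\left(- 2 F{\left(-1,-5 \right)} - 5\right) \left(-709\right) = \left(- 2 \left(6 - 1\right) - 5\right) \left(-709\right) = \left(\left(-2\right) 5 - 5\right) \left(-709\right) = \left(-10 - 5\right) \left(-709\right) = \left(-15\right) \left(-709\right) = 10635$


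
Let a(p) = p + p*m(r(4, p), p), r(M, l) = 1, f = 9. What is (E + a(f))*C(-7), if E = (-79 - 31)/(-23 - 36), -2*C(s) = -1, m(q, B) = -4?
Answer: -1483/118 ≈ -12.568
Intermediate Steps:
C(s) = ½ (C(s) = -½*(-1) = ½)
a(p) = -3*p (a(p) = p + p*(-4) = p - 4*p = -3*p)
E = 110/59 (E = -110/(-59) = -110*(-1/59) = 110/59 ≈ 1.8644)
(E + a(f))*C(-7) = (110/59 - 3*9)*(½) = (110/59 - 27)*(½) = -1483/59*½ = -1483/118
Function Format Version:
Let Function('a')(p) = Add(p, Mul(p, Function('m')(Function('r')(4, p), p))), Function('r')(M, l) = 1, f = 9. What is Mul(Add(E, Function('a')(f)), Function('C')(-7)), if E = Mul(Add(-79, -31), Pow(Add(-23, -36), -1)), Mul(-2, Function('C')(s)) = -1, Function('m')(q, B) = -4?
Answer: Rational(-1483, 118) ≈ -12.568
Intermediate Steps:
Function('C')(s) = Rational(1, 2) (Function('C')(s) = Mul(Rational(-1, 2), -1) = Rational(1, 2))
Function('a')(p) = Mul(-3, p) (Function('a')(p) = Add(p, Mul(p, -4)) = Add(p, Mul(-4, p)) = Mul(-3, p))
E = Rational(110, 59) (E = Mul(-110, Pow(-59, -1)) = Mul(-110, Rational(-1, 59)) = Rational(110, 59) ≈ 1.8644)
Mul(Add(E, Function('a')(f)), Function('C')(-7)) = Mul(Add(Rational(110, 59), Mul(-3, 9)), Rational(1, 2)) = Mul(Add(Rational(110, 59), -27), Rational(1, 2)) = Mul(Rational(-1483, 59), Rational(1, 2)) = Rational(-1483, 118)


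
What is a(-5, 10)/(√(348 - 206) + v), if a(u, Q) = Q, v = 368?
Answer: 1840/67641 - 5*√142/67641 ≈ 0.026322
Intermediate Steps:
a(-5, 10)/(√(348 - 206) + v) = 10/(√(348 - 206) + 368) = 10/(√142 + 368) = 10/(368 + √142)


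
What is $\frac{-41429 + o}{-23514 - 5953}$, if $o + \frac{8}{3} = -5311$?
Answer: $\frac{140228}{88401} \approx 1.5863$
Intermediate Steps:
$o = - \frac{15941}{3}$ ($o = - \frac{8}{3} - 5311 = - \frac{15941}{3} \approx -5313.7$)
$\frac{-41429 + o}{-23514 - 5953} = \frac{-41429 - \frac{15941}{3}}{-23514 - 5953} = - \frac{140228}{3 \left(-23514 - 5953\right)} = - \frac{140228}{3 \left(-29467\right)} = \left(- \frac{140228}{3}\right) \left(- \frac{1}{29467}\right) = \frac{140228}{88401}$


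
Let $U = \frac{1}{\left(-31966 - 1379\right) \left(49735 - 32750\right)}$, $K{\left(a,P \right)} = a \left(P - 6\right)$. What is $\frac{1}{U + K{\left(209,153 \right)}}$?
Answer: $\frac{566364825}{17400426518474} \approx 3.2549 \cdot 10^{-5}$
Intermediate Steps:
$K{\left(a,P \right)} = a \left(-6 + P\right)$
$U = - \frac{1}{566364825}$ ($U = \frac{1}{\left(-33345\right) 16985} = \frac{1}{-566364825} = - \frac{1}{566364825} \approx -1.7656 \cdot 10^{-9}$)
$\frac{1}{U + K{\left(209,153 \right)}} = \frac{1}{- \frac{1}{566364825} + 209 \left(-6 + 153\right)} = \frac{1}{- \frac{1}{566364825} + 209 \cdot 147} = \frac{1}{- \frac{1}{566364825} + 30723} = \frac{1}{\frac{17400426518474}{566364825}} = \frac{566364825}{17400426518474}$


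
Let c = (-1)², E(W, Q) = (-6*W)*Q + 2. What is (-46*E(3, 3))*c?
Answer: 2392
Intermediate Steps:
E(W, Q) = 2 - 6*Q*W (E(W, Q) = -6*Q*W + 2 = 2 - 6*Q*W)
c = 1
(-46*E(3, 3))*c = -46*(2 - 6*3*3)*1 = -46*(2 - 54)*1 = -46*(-52)*1 = 2392*1 = 2392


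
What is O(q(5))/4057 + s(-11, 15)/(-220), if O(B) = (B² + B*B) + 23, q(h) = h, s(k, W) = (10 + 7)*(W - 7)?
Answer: -133923/223135 ≈ -0.60019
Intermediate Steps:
s(k, W) = -119 + 17*W (s(k, W) = 17*(-7 + W) = -119 + 17*W)
O(B) = 23 + 2*B² (O(B) = (B² + B²) + 23 = 2*B² + 23 = 23 + 2*B²)
O(q(5))/4057 + s(-11, 15)/(-220) = (23 + 2*5²)/4057 + (-119 + 17*15)/(-220) = (23 + 2*25)*(1/4057) + (-119 + 255)*(-1/220) = (23 + 50)*(1/4057) + 136*(-1/220) = 73*(1/4057) - 34/55 = 73/4057 - 34/55 = -133923/223135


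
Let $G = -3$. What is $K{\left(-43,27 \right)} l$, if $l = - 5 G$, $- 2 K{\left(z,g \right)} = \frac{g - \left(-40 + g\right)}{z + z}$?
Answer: $\frac{150}{43} \approx 3.4884$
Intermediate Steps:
$K{\left(z,g \right)} = - \frac{10}{z}$ ($K{\left(z,g \right)} = - \frac{\left(g - \left(-40 + g\right)\right) \frac{1}{z + z}}{2} = - \frac{40 \frac{1}{2 z}}{2} = - \frac{20 \frac{1}{z}}{2} = - \frac{10}{z}$)
$l = 15$ ($l = \left(-5\right) \left(-3\right) = 15$)
$K{\left(-43,27 \right)} l = - \frac{10}{-43} \cdot 15 = \left(-10\right) \left(- \frac{1}{43}\right) 15 = \frac{10}{43} \cdot 15 = \frac{150}{43}$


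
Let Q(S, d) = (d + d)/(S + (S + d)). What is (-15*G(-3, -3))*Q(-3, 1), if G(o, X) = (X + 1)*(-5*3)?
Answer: 180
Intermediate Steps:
G(o, X) = -15 - 15*X (G(o, X) = (1 + X)*(-15) = -15 - 15*X)
Q(S, d) = 2*d/(d + 2*S) (Q(S, d) = (2*d)/(d + 2*S) = 2*d/(d + 2*S))
(-15*G(-3, -3))*Q(-3, 1) = (-15*(-15 - 15*(-3)))*(2*1/(1 + 2*(-3))) = (-15*(-15 + 45))*(2*1/(1 - 6)) = (-15*30)*(2*1/(-5)) = -900*(-1)/5 = -450*(-2/5) = 180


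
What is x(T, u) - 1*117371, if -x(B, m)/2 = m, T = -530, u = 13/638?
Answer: -37441362/319 ≈ -1.1737e+5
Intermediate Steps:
u = 13/638 (u = 13*(1/638) = 13/638 ≈ 0.020376)
x(B, m) = -2*m
x(T, u) - 1*117371 = -2*13/638 - 1*117371 = -13/319 - 117371 = -37441362/319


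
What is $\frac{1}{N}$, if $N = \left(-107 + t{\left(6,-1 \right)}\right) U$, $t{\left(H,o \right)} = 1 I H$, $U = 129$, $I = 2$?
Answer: $- \frac{1}{12255} \approx -8.1599 \cdot 10^{-5}$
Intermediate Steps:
$t{\left(H,o \right)} = 2 H$ ($t{\left(H,o \right)} = 1 \cdot 2 H = 2 H$)
$N = -12255$ ($N = \left(-107 + 2 \cdot 6\right) 129 = \left(-107 + 12\right) 129 = \left(-95\right) 129 = -12255$)
$\frac{1}{N} = \frac{1}{-12255} = - \frac{1}{12255}$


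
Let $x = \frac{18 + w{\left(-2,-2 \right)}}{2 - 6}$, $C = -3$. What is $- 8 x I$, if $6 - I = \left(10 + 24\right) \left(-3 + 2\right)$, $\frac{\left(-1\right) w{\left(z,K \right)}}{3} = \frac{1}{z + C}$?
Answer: $1488$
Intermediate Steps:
$w{\left(z,K \right)} = - \frac{3}{-3 + z}$ ($w{\left(z,K \right)} = - \frac{3}{z - 3} = - \frac{3}{-3 + z}$)
$I = 40$ ($I = 6 - \left(10 + 24\right) \left(-3 + 2\right) = 6 - 34 \left(-1\right) = 6 - -34 = 6 + 34 = 40$)
$x = - \frac{93}{20}$ ($x = \frac{18 - \frac{3}{-3 - 2}}{2 - 6} = \frac{18 - \frac{3}{-5}}{-4} = \left(18 - - \frac{3}{5}\right) \left(- \frac{1}{4}\right) = \left(18 + \frac{3}{5}\right) \left(- \frac{1}{4}\right) = \frac{93}{5} \left(- \frac{1}{4}\right) = - \frac{93}{20} \approx -4.65$)
$- 8 x I = \left(-8\right) \left(- \frac{93}{20}\right) 40 = \frac{186}{5} \cdot 40 = 1488$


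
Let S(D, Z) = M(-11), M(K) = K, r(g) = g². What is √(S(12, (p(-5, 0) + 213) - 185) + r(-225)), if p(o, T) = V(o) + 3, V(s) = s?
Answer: √50614 ≈ 224.98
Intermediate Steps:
p(o, T) = 3 + o (p(o, T) = o + 3 = 3 + o)
S(D, Z) = -11
√(S(12, (p(-5, 0) + 213) - 185) + r(-225)) = √(-11 + (-225)²) = √(-11 + 50625) = √50614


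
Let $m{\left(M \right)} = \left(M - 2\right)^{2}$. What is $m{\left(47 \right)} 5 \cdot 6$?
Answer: $60750$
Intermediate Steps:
$m{\left(M \right)} = \left(-2 + M\right)^{2}$
$m{\left(47 \right)} 5 \cdot 6 = \left(-2 + 47\right)^{2} \cdot 5 \cdot 6 = 45^{2} \cdot 30 = 2025 \cdot 30 = 60750$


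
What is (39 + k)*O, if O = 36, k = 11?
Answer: 1800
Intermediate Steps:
(39 + k)*O = (39 + 11)*36 = 50*36 = 1800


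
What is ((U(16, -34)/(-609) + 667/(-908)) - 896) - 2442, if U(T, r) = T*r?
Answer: -1845732787/552972 ≈ -3337.8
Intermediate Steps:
((U(16, -34)/(-609) + 667/(-908)) - 896) - 2442 = (((16*(-34))/(-609) + 667/(-908)) - 896) - 2442 = ((-544*(-1/609) + 667*(-1/908)) - 896) - 2442 = ((544/609 - 667/908) - 896) - 2442 = (87749/552972 - 896) - 2442 = -495375163/552972 - 2442 = -1845732787/552972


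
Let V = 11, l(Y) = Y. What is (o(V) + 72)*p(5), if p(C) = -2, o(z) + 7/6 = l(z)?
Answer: -491/3 ≈ -163.67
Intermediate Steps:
o(z) = -7/6 + z
(o(V) + 72)*p(5) = ((-7/6 + 11) + 72)*(-2) = (59/6 + 72)*(-2) = (491/6)*(-2) = -491/3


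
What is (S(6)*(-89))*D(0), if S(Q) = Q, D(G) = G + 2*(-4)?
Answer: 4272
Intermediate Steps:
D(G) = -8 + G (D(G) = G - 8 = -8 + G)
(S(6)*(-89))*D(0) = (6*(-89))*(-8 + 0) = -534*(-8) = 4272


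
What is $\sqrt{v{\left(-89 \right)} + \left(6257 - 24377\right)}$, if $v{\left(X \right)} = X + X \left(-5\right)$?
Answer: $2 i \sqrt{4441} \approx 133.28 i$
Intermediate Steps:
$v{\left(X \right)} = - 4 X$ ($v{\left(X \right)} = X - 5 X = - 4 X$)
$\sqrt{v{\left(-89 \right)} + \left(6257 - 24377\right)} = \sqrt{\left(-4\right) \left(-89\right) + \left(6257 - 24377\right)} = \sqrt{356 + \left(6257 - 24377\right)} = \sqrt{356 - 18120} = \sqrt{-17764} = 2 i \sqrt{4441}$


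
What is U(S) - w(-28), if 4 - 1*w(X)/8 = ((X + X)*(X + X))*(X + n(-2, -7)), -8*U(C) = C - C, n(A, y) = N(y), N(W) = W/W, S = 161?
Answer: -677408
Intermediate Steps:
N(W) = 1
n(A, y) = 1
U(C) = 0 (U(C) = -(C - C)/8 = -⅛*0 = 0)
w(X) = 32 - 32*X²*(1 + X) (w(X) = 32 - 8*(X + X)*(X + X)*(X + 1) = 32 - 8*(2*X)*(2*X)*(1 + X) = 32 - 8*4*X²*(1 + X) = 32 - 32*X²*(1 + X))
U(S) - w(-28) = 0 - (32 - 32*(-28)² - 32*(-28)³) = 0 - (32 - 32*784 - 32*(-21952)) = 0 - (32 - 25088 + 702464) = 0 - 1*677408 = 0 - 677408 = -677408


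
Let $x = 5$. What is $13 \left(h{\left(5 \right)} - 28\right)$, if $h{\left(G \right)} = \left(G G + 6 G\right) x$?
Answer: $3211$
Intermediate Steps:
$h{\left(G \right)} = 5 G^{2} + 30 G$ ($h{\left(G \right)} = \left(G G + 6 G\right) 5 = \left(G^{2} + 6 G\right) 5 = 5 G^{2} + 30 G$)
$13 \left(h{\left(5 \right)} - 28\right) = 13 \left(5 \cdot 5 \left(6 + 5\right) - 28\right) = 13 \left(5 \cdot 5 \cdot 11 - 28\right) = 13 \left(275 - 28\right) = 13 \cdot 247 = 3211$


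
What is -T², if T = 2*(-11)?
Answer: -484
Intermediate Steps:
T = -22
-T² = -1*(-22)² = -1*484 = -484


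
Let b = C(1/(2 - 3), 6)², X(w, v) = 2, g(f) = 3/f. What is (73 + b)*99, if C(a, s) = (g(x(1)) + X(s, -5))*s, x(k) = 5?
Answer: 782991/25 ≈ 31320.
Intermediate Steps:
C(a, s) = 13*s/5 (C(a, s) = (3/5 + 2)*s = (3*(⅕) + 2)*s = (⅗ + 2)*s = 13*s/5)
b = 6084/25 (b = ((13/5)*6)² = (78/5)² = 6084/25 ≈ 243.36)
(73 + b)*99 = (73 + 6084/25)*99 = (7909/25)*99 = 782991/25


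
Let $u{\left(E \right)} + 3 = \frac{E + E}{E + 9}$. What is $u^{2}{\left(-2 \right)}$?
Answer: $\frac{625}{49} \approx 12.755$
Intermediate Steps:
$u{\left(E \right)} = -3 + \frac{2 E}{9 + E}$ ($u{\left(E \right)} = -3 + \frac{E + E}{E + 9} = -3 + \frac{2 E}{9 + E}$)
$u^{2}{\left(-2 \right)} = \left(\frac{-27 - -2}{9 - 2}\right)^{2} = \left(\frac{-27 + 2}{7}\right)^{2} = \left(\frac{1}{7} \left(-25\right)\right)^{2} = \left(- \frac{25}{7}\right)^{2} = \frac{625}{49}$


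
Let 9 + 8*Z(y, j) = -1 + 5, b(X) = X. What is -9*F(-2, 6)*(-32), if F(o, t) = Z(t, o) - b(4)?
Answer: -1332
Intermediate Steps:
Z(y, j) = -5/8 (Z(y, j) = -9/8 + (-1 + 5)/8 = -9/8 + (1/8)*4 = -9/8 + 1/2 = -5/8)
F(o, t) = -37/8 (F(o, t) = -5/8 - 1*4 = -5/8 - 4 = -37/8)
-9*F(-2, 6)*(-32) = -9*(-37/8)*(-32) = (333/8)*(-32) = -1332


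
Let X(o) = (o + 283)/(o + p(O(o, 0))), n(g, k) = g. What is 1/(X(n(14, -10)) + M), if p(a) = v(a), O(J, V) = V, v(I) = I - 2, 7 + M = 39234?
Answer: 4/157007 ≈ 2.5477e-5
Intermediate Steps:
M = 39227 (M = -7 + 39234 = 39227)
v(I) = -2 + I
p(a) = -2 + a
X(o) = (283 + o)/(-2 + o) (X(o) = (o + 283)/(o + (-2 + 0)) = (283 + o)/(o - 2) = (283 + o)/(-2 + o))
1/(X(n(14, -10)) + M) = 1/((283 + 14)/(-2 + 14) + 39227) = 1/(297/12 + 39227) = 1/((1/12)*297 + 39227) = 1/(99/4 + 39227) = 1/(157007/4) = 4/157007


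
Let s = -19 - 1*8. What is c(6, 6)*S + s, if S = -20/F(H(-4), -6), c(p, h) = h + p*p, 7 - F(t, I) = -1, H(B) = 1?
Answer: -132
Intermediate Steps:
F(t, I) = 8 (F(t, I) = 7 - 1*(-1) = 7 + 1 = 8)
s = -27 (s = -19 - 8 = -27)
c(p, h) = h + p**2
S = -5/2 (S = -20/8 = -20*1/8 = -5/2 ≈ -2.5000)
c(6, 6)*S + s = (6 + 6**2)*(-5/2) - 27 = (6 + 36)*(-5/2) - 27 = 42*(-5/2) - 27 = -105 - 27 = -132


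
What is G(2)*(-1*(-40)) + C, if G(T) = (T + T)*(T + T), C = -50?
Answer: 590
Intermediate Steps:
G(T) = 4*T**2 (G(T) = (2*T)*(2*T) = 4*T**2)
G(2)*(-1*(-40)) + C = (4*2**2)*(-1*(-40)) - 50 = (4*4)*40 - 50 = 16*40 - 50 = 640 - 50 = 590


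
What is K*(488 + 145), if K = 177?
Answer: 112041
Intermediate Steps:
K*(488 + 145) = 177*(488 + 145) = 177*633 = 112041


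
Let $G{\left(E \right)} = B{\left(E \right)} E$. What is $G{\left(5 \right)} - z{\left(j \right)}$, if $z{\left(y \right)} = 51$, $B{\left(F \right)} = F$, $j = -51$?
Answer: $-26$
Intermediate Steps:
$G{\left(E \right)} = E^{2}$ ($G{\left(E \right)} = E E = E^{2}$)
$G{\left(5 \right)} - z{\left(j \right)} = 5^{2} - 51 = 25 - 51 = -26$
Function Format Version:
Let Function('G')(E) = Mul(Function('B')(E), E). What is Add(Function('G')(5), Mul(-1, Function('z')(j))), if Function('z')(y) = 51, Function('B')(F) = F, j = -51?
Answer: -26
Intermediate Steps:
Function('G')(E) = Pow(E, 2) (Function('G')(E) = Mul(E, E) = Pow(E, 2))
Add(Function('G')(5), Mul(-1, Function('z')(j))) = Add(Pow(5, 2), Mul(-1, 51)) = Add(25, -51) = -26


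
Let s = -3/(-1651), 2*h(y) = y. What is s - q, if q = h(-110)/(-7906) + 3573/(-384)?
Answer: 7768652405/835379584 ≈ 9.2995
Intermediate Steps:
h(y) = y/2
q = -4704503/505984 (q = ((½)*(-110))/(-7906) + 3573/(-384) = -55*(-1/7906) + 3573*(-1/384) = 55/7906 - 1191/128 = -4704503/505984 ≈ -9.2977)
s = 3/1651 (s = -3*(-1/1651) = 3/1651 ≈ 0.0018171)
s - q = 3/1651 - 1*(-4704503/505984) = 3/1651 + 4704503/505984 = 7768652405/835379584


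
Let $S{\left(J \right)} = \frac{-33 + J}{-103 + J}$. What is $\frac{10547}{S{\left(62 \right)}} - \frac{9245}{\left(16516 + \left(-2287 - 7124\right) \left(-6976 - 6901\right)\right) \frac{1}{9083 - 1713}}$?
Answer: $- \frac{56482547685051}{3787775927} \approx -14912.0$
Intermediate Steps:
$S{\left(J \right)} = \frac{-33 + J}{-103 + J}$
$\frac{10547}{S{\left(62 \right)}} - \frac{9245}{\left(16516 + \left(-2287 - 7124\right) \left(-6976 - 6901\right)\right) \frac{1}{9083 - 1713}} = \frac{10547}{\frac{1}{-103 + 62} \left(-33 + 62\right)} - \frac{9245}{\left(16516 + \left(-2287 - 7124\right) \left(-6976 - 6901\right)\right) \frac{1}{9083 - 1713}} = \frac{10547}{\frac{1}{-41} \cdot 29} - \frac{9245}{\left(16516 - -130596447\right) \frac{1}{7370}} = \frac{10547}{\left(- \frac{1}{41}\right) 29} - \frac{9245}{\left(16516 + 130596447\right) \frac{1}{7370}} = \frac{10547}{- \frac{29}{41}} - \frac{9245}{130612963 \cdot \frac{1}{7370}} = 10547 \left(- \frac{41}{29}\right) - \frac{9245}{\frac{130612963}{7370}} = - \frac{432427}{29} - \frac{68135650}{130612963} = - \frac{56482547685051}{3787775927}$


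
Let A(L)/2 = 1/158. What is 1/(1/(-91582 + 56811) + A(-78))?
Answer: 2746909/34692 ≈ 79.180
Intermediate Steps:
A(L) = 1/79 (A(L) = 2/158 = 2*(1/158) = 1/79)
1/(1/(-91582 + 56811) + A(-78)) = 1/(1/(-91582 + 56811) + 1/79) = 1/(1/(-34771) + 1/79) = 1/(-1/34771 + 1/79) = 1/(34692/2746909) = 2746909/34692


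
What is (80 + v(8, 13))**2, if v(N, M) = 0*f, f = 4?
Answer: 6400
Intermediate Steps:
v(N, M) = 0 (v(N, M) = 0*4 = 0)
(80 + v(8, 13))**2 = (80 + 0)**2 = 80**2 = 6400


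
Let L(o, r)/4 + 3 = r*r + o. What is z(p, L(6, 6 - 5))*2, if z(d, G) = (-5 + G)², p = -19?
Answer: 242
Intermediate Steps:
L(o, r) = -12 + 4*o + 4*r² (L(o, r) = -12 + 4*(r*r + o) = -12 + 4*(r² + o) = -12 + 4*(o + r²) = -12 + (4*o + 4*r²) = -12 + 4*o + 4*r²)
z(p, L(6, 6 - 5))*2 = (-5 + (-12 + 4*6 + 4*(6 - 5)²))²*2 = (-5 + (-12 + 24 + 4*1²))²*2 = (-5 + (-12 + 24 + 4*1))²*2 = (-5 + (-12 + 24 + 4))²*2 = (-5 + 16)²*2 = 11²*2 = 121*2 = 242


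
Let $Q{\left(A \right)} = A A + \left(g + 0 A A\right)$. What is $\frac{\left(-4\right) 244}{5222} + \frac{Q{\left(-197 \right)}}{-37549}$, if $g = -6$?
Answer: $- \frac{119638545}{98040439} \approx -1.2203$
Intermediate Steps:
$Q{\left(A \right)} = -6 + A^{2}$ ($Q{\left(A \right)} = A A - \left(6 + 0 A A\right) = A^{2} - \left(6 + 0 A^{2}\right) = A^{2} + \left(-6 + 0\right) = A^{2} - 6 = -6 + A^{2}$)
$\frac{\left(-4\right) 244}{5222} + \frac{Q{\left(-197 \right)}}{-37549} = \frac{\left(-4\right) 244}{5222} + \frac{-6 + \left(-197\right)^{2}}{-37549} = \left(-976\right) \frac{1}{5222} + \left(-6 + 38809\right) \left(- \frac{1}{37549}\right) = - \frac{488}{2611} + 38803 \left(- \frac{1}{37549}\right) = - \frac{488}{2611} - \frac{38803}{37549} = - \frac{119638545}{98040439}$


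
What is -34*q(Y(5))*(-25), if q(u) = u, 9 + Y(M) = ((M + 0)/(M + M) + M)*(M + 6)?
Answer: 43775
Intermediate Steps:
Y(M) = -9 + (½ + M)*(6 + M) (Y(M) = -9 + ((M + 0)/(M + M) + M)*(M + 6) = -9 + (M/((2*M)) + M)*(6 + M) = -9 + (M*(1/(2*M)) + M)*(6 + M) = -9 + (½ + M)*(6 + M))
-34*q(Y(5))*(-25) = -34*(-6 + 5² + (13/2)*5)*(-25) = -34*(-6 + 25 + 65/2)*(-25) = -34*103/2*(-25) = -1751*(-25) = 43775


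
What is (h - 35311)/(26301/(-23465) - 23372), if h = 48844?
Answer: -317551845/548450281 ≈ -0.57900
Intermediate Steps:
(h - 35311)/(26301/(-23465) - 23372) = (48844 - 35311)/(26301/(-23465) - 23372) = 13533/(26301*(-1/23465) - 23372) = 13533/(-26301/23465 - 23372) = 13533/(-548450281/23465) = 13533*(-23465/548450281) = -317551845/548450281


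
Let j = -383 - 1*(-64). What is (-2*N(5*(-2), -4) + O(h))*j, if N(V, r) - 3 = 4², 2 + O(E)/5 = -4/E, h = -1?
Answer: 8932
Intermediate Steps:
O(E) = -10 - 20/E (O(E) = -10 + 5*(-4/E) = -10 - 20/E)
N(V, r) = 19 (N(V, r) = 3 + 4² = 3 + 16 = 19)
j = -319 (j = -383 + 64 = -319)
(-2*N(5*(-2), -4) + O(h))*j = (-2*19 + (-10 - 20/(-1)))*(-319) = (-38 + (-10 - 20*(-1)))*(-319) = (-38 + (-10 + 20))*(-319) = (-38 + 10)*(-319) = -28*(-319) = 8932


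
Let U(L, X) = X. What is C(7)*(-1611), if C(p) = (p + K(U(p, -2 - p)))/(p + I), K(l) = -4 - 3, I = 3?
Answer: 0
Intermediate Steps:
K(l) = -7
C(p) = (-7 + p)/(3 + p) (C(p) = (p - 7)/(p + 3) = (-7 + p)/(3 + p))
C(7)*(-1611) = ((-7 + 7)/(3 + 7))*(-1611) = (0/10)*(-1611) = ((⅒)*0)*(-1611) = 0*(-1611) = 0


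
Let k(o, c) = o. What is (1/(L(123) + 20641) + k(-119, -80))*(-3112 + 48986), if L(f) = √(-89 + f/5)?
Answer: 45874*(-119*√1610 + 12281390*I)/(√1610 - 103205*I) ≈ -5.459e+6 - 0.00086403*I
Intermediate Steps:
L(f) = √(-89 + f/5) (L(f) = √(-89 + f*(⅕)) = √(-89 + f/5))
(1/(L(123) + 20641) + k(-119, -80))*(-3112 + 48986) = (1/(√(-2225 + 5*123)/5 + 20641) - 119)*(-3112 + 48986) = (1/(√(-2225 + 615)/5 + 20641) - 119)*45874 = (1/(√(-1610)/5 + 20641) - 119)*45874 = (1/((I*√1610)/5 + 20641) - 119)*45874 = (1/(I*√1610/5 + 20641) - 119)*45874 = (1/(20641 + I*√1610/5) - 119)*45874 = (-119 + 1/(20641 + I*√1610/5))*45874 = -5459006 + 45874/(20641 + I*√1610/5)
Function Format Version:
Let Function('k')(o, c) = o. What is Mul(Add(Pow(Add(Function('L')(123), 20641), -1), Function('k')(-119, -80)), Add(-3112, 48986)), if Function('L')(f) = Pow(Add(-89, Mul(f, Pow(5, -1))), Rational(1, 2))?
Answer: Mul(45874, Pow(Add(Pow(1610, Rational(1, 2)), Mul(-103205, I)), -1), Add(Mul(-119, Pow(1610, Rational(1, 2))), Mul(12281390, I))) ≈ Add(-5.4590e+6, Mul(-0.00086403, I))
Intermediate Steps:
Function('L')(f) = Pow(Add(-89, Mul(Rational(1, 5), f)), Rational(1, 2)) (Function('L')(f) = Pow(Add(-89, Mul(f, Rational(1, 5))), Rational(1, 2)) = Pow(Add(-89, Mul(Rational(1, 5), f)), Rational(1, 2)))
Mul(Add(Pow(Add(Function('L')(123), 20641), -1), Function('k')(-119, -80)), Add(-3112, 48986)) = Mul(Add(Pow(Add(Mul(Rational(1, 5), Pow(Add(-2225, Mul(5, 123)), Rational(1, 2))), 20641), -1), -119), Add(-3112, 48986)) = Mul(Add(Pow(Add(Mul(Rational(1, 5), Pow(Add(-2225, 615), Rational(1, 2))), 20641), -1), -119), 45874) = Mul(Add(Pow(Add(Mul(Rational(1, 5), Pow(-1610, Rational(1, 2))), 20641), -1), -119), 45874) = Mul(Add(Pow(Add(Mul(Rational(1, 5), Mul(I, Pow(1610, Rational(1, 2)))), 20641), -1), -119), 45874) = Mul(Add(Pow(Add(Mul(Rational(1, 5), I, Pow(1610, Rational(1, 2))), 20641), -1), -119), 45874) = Mul(Add(Pow(Add(20641, Mul(Rational(1, 5), I, Pow(1610, Rational(1, 2)))), -1), -119), 45874) = Mul(Add(-119, Pow(Add(20641, Mul(Rational(1, 5), I, Pow(1610, Rational(1, 2)))), -1)), 45874) = Add(-5459006, Mul(45874, Pow(Add(20641, Mul(Rational(1, 5), I, Pow(1610, Rational(1, 2)))), -1)))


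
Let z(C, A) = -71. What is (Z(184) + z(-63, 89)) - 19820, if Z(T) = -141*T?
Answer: -45835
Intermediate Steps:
(Z(184) + z(-63, 89)) - 19820 = (-141*184 - 71) - 19820 = (-25944 - 71) - 19820 = -26015 - 19820 = -45835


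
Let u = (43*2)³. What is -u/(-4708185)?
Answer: 636056/4708185 ≈ 0.13510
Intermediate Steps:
u = 636056 (u = 86³ = 636056)
-u/(-4708185) = -636056/(-4708185) = -636056*(-1)/4708185 = -1*(-636056/4708185) = 636056/4708185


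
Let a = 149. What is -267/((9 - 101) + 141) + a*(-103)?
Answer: -752270/49 ≈ -15352.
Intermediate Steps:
-267/((9 - 101) + 141) + a*(-103) = -267/((9 - 101) + 141) + 149*(-103) = -267/(-92 + 141) - 15347 = -267/49 - 15347 = -752270/49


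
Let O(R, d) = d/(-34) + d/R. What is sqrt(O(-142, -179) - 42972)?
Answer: 8*I*sqrt(978034514)/1207 ≈ 207.28*I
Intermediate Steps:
O(R, d) = -d/34 + d/R (O(R, d) = d*(-1/34) + d/R = -d/34 + d/R)
sqrt(O(-142, -179) - 42972) = sqrt((-1/34*(-179) - 179/(-142)) - 42972) = sqrt((179/34 - 179*(-1/142)) - 42972) = sqrt((179/34 + 179/142) - 42972) = sqrt(7876/1207 - 42972) = sqrt(-51859328/1207) = 8*I*sqrt(978034514)/1207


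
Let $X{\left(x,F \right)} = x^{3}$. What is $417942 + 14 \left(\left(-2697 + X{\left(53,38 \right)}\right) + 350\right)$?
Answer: $2469362$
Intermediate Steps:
$417942 + 14 \left(\left(-2697 + X{\left(53,38 \right)}\right) + 350\right) = 417942 + 14 \left(\left(-2697 + 53^{3}\right) + 350\right) = 417942 + 14 \left(\left(-2697 + 148877\right) + 350\right) = 417942 + 14 \left(146180 + 350\right) = 417942 + 14 \cdot 146530 = 417942 + 2051420 = 2469362$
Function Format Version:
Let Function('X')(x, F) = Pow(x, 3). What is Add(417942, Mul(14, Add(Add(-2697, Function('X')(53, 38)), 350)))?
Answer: 2469362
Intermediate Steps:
Add(417942, Mul(14, Add(Add(-2697, Function('X')(53, 38)), 350))) = Add(417942, Mul(14, Add(Add(-2697, Pow(53, 3)), 350))) = Add(417942, Mul(14, Add(Add(-2697, 148877), 350))) = Add(417942, Mul(14, Add(146180, 350))) = Add(417942, Mul(14, 146530)) = Add(417942, 2051420) = 2469362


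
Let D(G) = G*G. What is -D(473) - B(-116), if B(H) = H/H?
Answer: -223730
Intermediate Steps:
D(G) = G²
B(H) = 1
-D(473) - B(-116) = -1*473² - 1*1 = -1*223729 - 1 = -223729 - 1 = -223730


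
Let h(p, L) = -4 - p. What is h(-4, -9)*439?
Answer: 0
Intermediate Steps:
h(-4, -9)*439 = (-4 - 1*(-4))*439 = (-4 + 4)*439 = 0*439 = 0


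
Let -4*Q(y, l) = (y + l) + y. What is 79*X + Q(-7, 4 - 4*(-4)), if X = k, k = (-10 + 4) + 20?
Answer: 2209/2 ≈ 1104.5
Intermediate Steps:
k = 14 (k = -6 + 20 = 14)
X = 14
Q(y, l) = -y/2 - l/4 (Q(y, l) = -((y + l) + y)/4 = -((l + y) + y)/4 = -(l + 2*y)/4 = -y/2 - l/4)
79*X + Q(-7, 4 - 4*(-4)) = 79*14 + (-½*(-7) - (4 - 4*(-4))/4) = 1106 + (7/2 - (4 + 16)/4) = 1106 + (7/2 - ¼*20) = 1106 + (7/2 - 5) = 1106 - 3/2 = 2209/2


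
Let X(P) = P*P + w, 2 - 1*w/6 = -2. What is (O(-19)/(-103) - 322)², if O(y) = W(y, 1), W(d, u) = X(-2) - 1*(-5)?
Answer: 1102173601/10609 ≈ 1.0389e+5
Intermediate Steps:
w = 24 (w = 12 - 6*(-2) = 12 + 12 = 24)
X(P) = 24 + P² (X(P) = P*P + 24 = P² + 24 = 24 + P²)
W(d, u) = 33 (W(d, u) = (24 + (-2)²) - 1*(-5) = (24 + 4) + 5 = 28 + 5 = 33)
O(y) = 33
(O(-19)/(-103) - 322)² = (33/(-103) - 322)² = (33*(-1/103) - 322)² = (-33/103 - 322)² = (-33199/103)² = 1102173601/10609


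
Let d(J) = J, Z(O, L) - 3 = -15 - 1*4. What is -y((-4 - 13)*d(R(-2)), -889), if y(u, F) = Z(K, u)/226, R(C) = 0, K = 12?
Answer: 8/113 ≈ 0.070796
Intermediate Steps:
Z(O, L) = -16 (Z(O, L) = 3 + (-15 - 1*4) = 3 + (-15 - 4) = 3 - 19 = -16)
y(u, F) = -8/113 (y(u, F) = -16/226 = -16*1/226 = -8/113)
-y((-4 - 13)*d(R(-2)), -889) = -1*(-8/113) = 8/113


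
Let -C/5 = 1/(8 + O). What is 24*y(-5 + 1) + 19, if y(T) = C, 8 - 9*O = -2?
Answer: 239/41 ≈ 5.8293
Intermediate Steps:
O = 10/9 (O = 8/9 - 1/9*(-2) = 8/9 + 2/9 = 10/9 ≈ 1.1111)
C = -45/82 (C = -5/(8 + 10/9) = -5/82/9 = -5*9/82 = -45/82 ≈ -0.54878)
y(T) = -45/82
24*y(-5 + 1) + 19 = 24*(-45/82) + 19 = -540/41 + 19 = 239/41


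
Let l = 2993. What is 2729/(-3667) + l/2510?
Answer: 4125541/9204170 ≈ 0.44823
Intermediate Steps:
2729/(-3667) + l/2510 = 2729/(-3667) + 2993/2510 = 2729*(-1/3667) + 2993*(1/2510) = -2729/3667 + 2993/2510 = 4125541/9204170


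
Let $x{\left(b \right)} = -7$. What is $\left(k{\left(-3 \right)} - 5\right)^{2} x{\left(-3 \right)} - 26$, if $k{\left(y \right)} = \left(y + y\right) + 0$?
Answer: $-873$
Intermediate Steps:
$k{\left(y \right)} = 2 y$ ($k{\left(y \right)} = 2 y + 0 = 2 y$)
$\left(k{\left(-3 \right)} - 5\right)^{2} x{\left(-3 \right)} - 26 = \left(2 \left(-3\right) - 5\right)^{2} \left(-7\right) - 26 = \left(-6 - 5\right)^{2} \left(-7\right) - 26 = \left(-11\right)^{2} \left(-7\right) - 26 = 121 \left(-7\right) - 26 = -847 - 26 = -873$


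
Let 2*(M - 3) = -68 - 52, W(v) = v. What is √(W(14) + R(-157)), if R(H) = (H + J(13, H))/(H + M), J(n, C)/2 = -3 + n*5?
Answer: √648206/214 ≈ 3.7622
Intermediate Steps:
M = -57 (M = 3 + (-68 - 52)/2 = 3 + (½)*(-120) = 3 - 60 = -57)
J(n, C) = -6 + 10*n (J(n, C) = 2*(-3 + n*5) = 2*(-3 + 5*n) = -6 + 10*n)
R(H) = (124 + H)/(-57 + H) (R(H) = (H + (-6 + 10*13))/(H - 57) = (H + (-6 + 130))/(-57 + H) = (H + 124)/(-57 + H) = (124 + H)/(-57 + H))
√(W(14) + R(-157)) = √(14 + (124 - 157)/(-57 - 157)) = √(14 - 33/(-214)) = √(14 - 1/214*(-33)) = √(14 + 33/214) = √(3029/214) = √648206/214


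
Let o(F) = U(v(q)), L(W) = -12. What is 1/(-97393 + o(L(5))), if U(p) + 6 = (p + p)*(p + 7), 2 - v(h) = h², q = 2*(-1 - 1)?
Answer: -1/97203 ≈ -1.0288e-5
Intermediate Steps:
q = -4 (q = 2*(-2) = -4)
v(h) = 2 - h²
U(p) = -6 + 2*p*(7 + p) (U(p) = -6 + (p + p)*(p + 7) = -6 + (2*p)*(7 + p) = -6 + 2*p*(7 + p))
o(F) = 190 (o(F) = -6 + 2*(2 - 1*(-4)²)² + 14*(2 - 1*(-4)²) = -6 + 2*(2 - 1*16)² + 14*(2 - 1*16) = -6 + 2*(2 - 16)² + 14*(2 - 16) = -6 + 2*(-14)² + 14*(-14) = -6 + 2*196 - 196 = -6 + 392 - 196 = 190)
1/(-97393 + o(L(5))) = 1/(-97393 + 190) = 1/(-97203) = -1/97203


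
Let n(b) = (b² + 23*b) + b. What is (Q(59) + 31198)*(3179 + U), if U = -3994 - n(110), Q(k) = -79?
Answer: -484056045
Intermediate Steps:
n(b) = b² + 24*b
U = -18734 (U = -3994 - 110*(24 + 110) = -3994 - 110*134 = -3994 - 1*14740 = -3994 - 14740 = -18734)
(Q(59) + 31198)*(3179 + U) = (-79 + 31198)*(3179 - 18734) = 31119*(-15555) = -484056045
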